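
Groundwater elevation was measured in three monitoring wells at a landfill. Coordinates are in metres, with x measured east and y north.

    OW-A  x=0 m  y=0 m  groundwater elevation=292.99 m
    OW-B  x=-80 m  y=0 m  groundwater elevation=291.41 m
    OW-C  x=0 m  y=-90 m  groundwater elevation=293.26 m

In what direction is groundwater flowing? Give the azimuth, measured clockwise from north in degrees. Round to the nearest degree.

∂h/∂x = (291.41 − 292.99) / (-80 − 0) = +0.01975
∂h/∂y = (293.26 − 292.99) / (-90 − 0) = -0.003000
Flow direction (−∇h) has components (-0.01975 E, +0.003000 N).
Azimuth = atan2(E, N) = atan2(-0.01975, +0.003000) = 278.6° ≈ 279°.

279°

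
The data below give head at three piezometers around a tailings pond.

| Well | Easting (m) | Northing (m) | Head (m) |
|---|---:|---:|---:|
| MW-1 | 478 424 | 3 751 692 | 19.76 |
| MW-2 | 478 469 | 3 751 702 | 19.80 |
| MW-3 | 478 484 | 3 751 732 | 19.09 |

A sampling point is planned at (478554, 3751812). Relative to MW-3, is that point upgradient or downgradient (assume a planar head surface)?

downgradient

Taking MW-1 as reference: MW-2−MW-1 = (45, 10, +0.04); MW-3−MW-1 = (60, 40, -0.67).
Solve a·Δx + b·Δy = Δh: det = 45·40 − 60·10 = 1200.
∂h/∂x = [(+0.04)·40 − (-0.67)·10] / 1200 = +0.006917
∂h/∂y = [45·(-0.67) − 60·(+0.04)] / 1200 = -0.02713
Head at (478554, 3751812) = 19.76 + (+0.006917)·(130) + (-0.02713)·(120) = 17.40 m.
That is lower than the 19.09 m at MW-3, so the point is downgradient.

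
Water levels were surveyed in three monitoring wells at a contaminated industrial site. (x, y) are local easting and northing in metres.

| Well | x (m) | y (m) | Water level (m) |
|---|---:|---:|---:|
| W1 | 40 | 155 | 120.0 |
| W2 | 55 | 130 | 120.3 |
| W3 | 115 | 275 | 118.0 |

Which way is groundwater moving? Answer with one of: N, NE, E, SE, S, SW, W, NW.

Taking W1 as reference: W2−W1 = (15, -25, +0.3); W3−W1 = (75, 120, -2.0).
Solve a·Δx + b·Δy = Δh: det = 15·120 − 75·(-25) = 3675.
∂h/∂x = [(+0.3)·120 − (-2.0)·(-25)] / 3675 = -0.003810
∂h/∂y = [15·(-2.0) − 75·(+0.3)] / 3675 = -0.01429
Flow = −∇h = (+0.003810 east, +0.01429 north), which points north.

N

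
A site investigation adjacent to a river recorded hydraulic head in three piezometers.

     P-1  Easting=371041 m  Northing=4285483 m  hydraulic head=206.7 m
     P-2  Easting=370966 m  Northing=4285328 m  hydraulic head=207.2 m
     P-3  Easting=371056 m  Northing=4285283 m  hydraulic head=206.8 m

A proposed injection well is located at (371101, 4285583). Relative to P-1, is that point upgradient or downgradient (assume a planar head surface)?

downgradient

Taking P-1 as reference: P-2−P-1 = (-75, -155, +0.5); P-3−P-1 = (15, -200, +0.1).
Solve a·Δx + b·Δy = Δh: det = (-75)·(-200) − 15·(-155) = 17325.
∂h/∂x = [(+0.5)·(-200) − (+0.1)·(-155)] / 17325 = -0.004877
∂h/∂y = [(-75)·(+0.1) − 15·(+0.5)] / 17325 = -0.0008658
Head at (371101, 4285583) = 206.7 + (-0.004877)·(60) + (-0.0008658)·(100) = 206.32 m.
That is lower than the 206.7 m at P-1, so the point is downgradient.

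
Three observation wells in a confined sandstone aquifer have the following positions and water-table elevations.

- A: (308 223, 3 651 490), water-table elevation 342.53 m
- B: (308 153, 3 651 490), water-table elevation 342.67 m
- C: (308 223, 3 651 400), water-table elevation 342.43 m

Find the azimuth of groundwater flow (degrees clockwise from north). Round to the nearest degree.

119°

∂h/∂x = (342.67 − 342.53) / (308153 − 308223) = -0.002000
∂h/∂y = (342.43 − 342.53) / (3651400 − 3651490) = +0.001111
Flow direction (−∇h) has components (+0.002000 E, -0.001111 N).
Azimuth = atan2(E, N) = atan2(+0.002000, -0.001111) = 119.1° ≈ 119°.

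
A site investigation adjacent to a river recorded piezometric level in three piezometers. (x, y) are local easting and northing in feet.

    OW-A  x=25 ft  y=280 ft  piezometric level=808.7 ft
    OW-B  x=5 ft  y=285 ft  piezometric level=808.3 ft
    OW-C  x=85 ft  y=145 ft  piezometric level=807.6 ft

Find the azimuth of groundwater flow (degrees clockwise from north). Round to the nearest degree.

Differences from OW-A: to OW-B (Δx, Δy, Δh) = (-20, 5, -0.4); to OW-C = (60, -135, -1.1).
Solve a·Δx + b·Δy = Δh: det = (-20)·(-135) − 60·5 = 2400.
∂h/∂x = [(-0.4)·(-135) − (-1.1)·5] / 2400 = +0.02479
∂h/∂y = [(-20)·(-1.1) − 60·(-0.4)] / 2400 = +0.01917
Flow direction (−∇h) has components (-0.02479 E, -0.01917 N).
Azimuth = atan2(E, N) = atan2(-0.02479, -0.01917) = 232.3° ≈ 232°.

232°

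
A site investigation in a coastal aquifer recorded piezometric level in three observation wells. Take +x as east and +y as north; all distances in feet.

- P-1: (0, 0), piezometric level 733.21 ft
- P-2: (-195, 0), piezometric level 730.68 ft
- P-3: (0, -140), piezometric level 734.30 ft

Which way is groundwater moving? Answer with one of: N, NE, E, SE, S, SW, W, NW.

NW

∂h/∂x = (730.68 − 733.21) / (-195 − 0) = +0.01297
∂h/∂y = (734.30 − 733.21) / (-140 − 0) = -0.007786
Flow = −∇h = (-0.01297 east, +0.007786 north), which points northwest.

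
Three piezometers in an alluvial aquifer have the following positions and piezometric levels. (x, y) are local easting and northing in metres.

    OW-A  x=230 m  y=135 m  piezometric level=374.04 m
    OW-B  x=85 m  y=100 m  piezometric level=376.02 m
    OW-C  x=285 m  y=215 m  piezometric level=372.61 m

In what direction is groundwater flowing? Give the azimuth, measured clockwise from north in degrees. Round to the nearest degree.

048°

Differences from OW-A: to OW-B (Δx, Δy, Δh) = (-145, -35, +1.98); to OW-C = (55, 80, -1.43).
Solve a·Δx + b·Δy = Δh: det = (-145)·80 − 55·(-35) = -9675.
∂h/∂x = [(+1.98)·80 − (-1.43)·(-35)] / -9675 = -0.01120
∂h/∂y = [(-145)·(-1.43) − 55·(+1.98)] / -9675 = -0.01018
Flow direction (−∇h) has components (+0.01120 E, +0.01018 N).
Azimuth = atan2(E, N) = atan2(+0.01120, +0.01018) = 47.7° ≈ 048°.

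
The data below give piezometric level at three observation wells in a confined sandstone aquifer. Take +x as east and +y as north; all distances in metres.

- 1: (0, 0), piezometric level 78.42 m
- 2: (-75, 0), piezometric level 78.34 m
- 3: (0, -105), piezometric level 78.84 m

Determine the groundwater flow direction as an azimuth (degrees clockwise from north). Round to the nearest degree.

∂h/∂x = (78.34 − 78.42) / (-75 − 0) = +0.001067
∂h/∂y = (78.84 − 78.42) / (-105 − 0) = -0.004000
Flow direction (−∇h) has components (-0.001067 E, +0.004000 N).
Azimuth = atan2(E, N) = atan2(-0.001067, +0.004000) = 345.1° ≈ 345°.

345°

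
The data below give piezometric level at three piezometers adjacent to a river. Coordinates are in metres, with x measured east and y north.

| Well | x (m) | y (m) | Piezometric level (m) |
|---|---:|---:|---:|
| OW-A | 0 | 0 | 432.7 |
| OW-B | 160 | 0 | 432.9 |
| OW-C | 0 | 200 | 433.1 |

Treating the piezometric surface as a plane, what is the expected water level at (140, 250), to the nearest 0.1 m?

∂h/∂x = (432.9 − 432.7) / (160 − 0) = +0.001250
∂h/∂y = (433.1 − 432.7) / (200 − 0) = +0.002000
h(140, 250) = 432.7 + (+0.001250)·(140) + (+0.002000)·(250) = 432.7 +0.175 +0.500 = 433.375 m.

433.4 m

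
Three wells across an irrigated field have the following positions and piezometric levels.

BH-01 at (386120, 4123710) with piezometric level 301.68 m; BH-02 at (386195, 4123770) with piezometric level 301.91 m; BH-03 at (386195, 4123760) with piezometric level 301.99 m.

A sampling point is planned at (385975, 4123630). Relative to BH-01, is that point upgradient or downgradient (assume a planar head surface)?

Taking BH-01 as reference: BH-02−BH-01 = (75, 60, +0.23); BH-03−BH-01 = (75, 50, +0.31).
Determinant of the coordinate differences = 75·50 − 75·60 = -750.
∂h/∂x = [(+0.23)·50 − (+0.31)·60] / -750 = +0.009467
∂h/∂y = [75·(+0.31) − 75·(+0.23)] / -750 = -0.008000
Head at (385975, 4123630) = 301.68 + (+0.009467)·(-145) + (-0.008000)·(-80) = 300.95 m.
That is lower than the 301.68 m at BH-01, so the point is downgradient.

downgradient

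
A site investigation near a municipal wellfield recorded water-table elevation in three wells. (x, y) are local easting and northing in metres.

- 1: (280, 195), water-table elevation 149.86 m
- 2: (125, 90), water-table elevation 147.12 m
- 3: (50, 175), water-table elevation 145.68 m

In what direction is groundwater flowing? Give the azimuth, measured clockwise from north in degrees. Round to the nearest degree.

With h = a·x + b·y + c and 1 as origin, the differences give:
  (-155)·a + (-105)·b = -2.74
  (-230)·a + (-20)·b = -4.18
Eliminate b (×(-20) and ×(-105), subtract): -21050·a = -384.100 → a = ∂h/∂x = +0.01825
Back-substitute: b = ∂h/∂y = -0.0008409.
Flow direction (−∇h) has components (-0.01825 E, +0.0008409 N).
Azimuth = atan2(E, N) = atan2(-0.01825, +0.0008409) = 272.6° ≈ 273°.

273°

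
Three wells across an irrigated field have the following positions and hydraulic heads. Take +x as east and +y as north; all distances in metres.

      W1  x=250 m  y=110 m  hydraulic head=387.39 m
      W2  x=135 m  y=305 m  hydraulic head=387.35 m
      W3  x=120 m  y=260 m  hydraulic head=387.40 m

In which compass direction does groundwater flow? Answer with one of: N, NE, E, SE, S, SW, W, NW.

Taking W1 as reference: W2−W1 = (-115, 195, -0.04); W3−W1 = (-130, 150, +0.01).
Solve a·Δx + b·Δy = Δh: det = (-115)·150 − (-130)·195 = 8100.
∂h/∂x = [(-0.04)·150 − (+0.01)·195] / 8100 = -0.0009815
∂h/∂y = [(-115)·(+0.01) − (-130)·(-0.04)] / 8100 = -0.0007840
Flow = −∇h = (+0.0009815 east, +0.0007840 north), which points northeast.

NE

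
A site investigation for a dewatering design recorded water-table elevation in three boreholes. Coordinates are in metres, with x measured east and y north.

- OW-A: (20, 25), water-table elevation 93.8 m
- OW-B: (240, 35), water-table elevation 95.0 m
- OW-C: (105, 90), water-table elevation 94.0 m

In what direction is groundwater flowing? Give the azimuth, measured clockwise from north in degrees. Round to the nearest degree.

With h = a·x + b·y + c and OW-A as origin, the differences give:
  220·a + 10·b = +1.2
  85·a + 65·b = +0.2
Eliminate b (×65 and ×10, subtract): 13450·a = 76.00 → a = ∂h/∂x = +0.005651
Back-substitute: b = ∂h/∂y = -0.004312.
Flow direction (−∇h) has components (-0.005651 E, +0.004312 N).
Azimuth = atan2(E, N) = atan2(-0.005651, +0.004312) = 307.3° ≈ 307°.

307°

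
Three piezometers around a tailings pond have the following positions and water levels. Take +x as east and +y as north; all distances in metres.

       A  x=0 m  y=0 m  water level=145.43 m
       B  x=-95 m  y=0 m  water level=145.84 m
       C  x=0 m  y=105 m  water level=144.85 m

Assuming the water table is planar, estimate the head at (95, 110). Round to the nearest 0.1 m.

144.4 m

∂h/∂x = (145.84 − 145.43) / (-95 − 0) = -0.004316
∂h/∂y = (144.85 − 145.43) / (105 − 0) = -0.005524
h(95, 110) = 145.43 + (-0.004316)·(95) + (-0.005524)·(110) = 145.43 -0.410 -0.608 = 144.412 m.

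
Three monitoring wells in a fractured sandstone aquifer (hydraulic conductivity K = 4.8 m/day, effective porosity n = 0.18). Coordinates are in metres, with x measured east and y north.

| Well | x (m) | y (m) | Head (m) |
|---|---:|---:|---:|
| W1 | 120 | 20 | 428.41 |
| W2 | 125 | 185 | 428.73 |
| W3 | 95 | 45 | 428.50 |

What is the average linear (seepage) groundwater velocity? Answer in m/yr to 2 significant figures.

Differences from W1: to W2 (Δx, Δy, Δh) = (5, 165, +0.32); to W3 = (-25, 25, +0.09).
Determinant of the coordinate differences = 5·25 − (-25)·165 = 4250.
∂h/∂x = [(+0.32)·25 − (+0.09)·165] / 4250 = -0.001612
∂h/∂y = [5·(+0.09) − (-25)·(+0.32)] / 4250 = +0.001988
|∇h| = √(-0.001612² + 0.001988²) = 0.002559
Seepage velocity v = K·i/n = 4.8 × 0.002559 / 0.18 = 0.06824 m/day = 24.92 m/yr.

25 m/yr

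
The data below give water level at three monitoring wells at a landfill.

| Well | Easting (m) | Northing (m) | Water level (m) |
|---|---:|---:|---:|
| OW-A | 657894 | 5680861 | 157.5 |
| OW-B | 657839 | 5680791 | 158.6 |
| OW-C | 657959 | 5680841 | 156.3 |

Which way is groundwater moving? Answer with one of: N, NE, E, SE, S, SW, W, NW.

Taking OW-A as reference: OW-B−OW-A = (-55, -70, +1.1); OW-C−OW-A = (65, -20, -1.2).
Solve a·Δx + b·Δy = Δh: det = (-55)·(-20) − 65·(-70) = 5650.
∂h/∂x = [(+1.1)·(-20) − (-1.2)·(-70)] / 5650 = -0.01876
∂h/∂y = [(-55)·(-1.2) − 65·(+1.1)] / 5650 = -0.0009735
Flow = −∇h = (+0.01876 east, +0.0009735 north), which points east.

E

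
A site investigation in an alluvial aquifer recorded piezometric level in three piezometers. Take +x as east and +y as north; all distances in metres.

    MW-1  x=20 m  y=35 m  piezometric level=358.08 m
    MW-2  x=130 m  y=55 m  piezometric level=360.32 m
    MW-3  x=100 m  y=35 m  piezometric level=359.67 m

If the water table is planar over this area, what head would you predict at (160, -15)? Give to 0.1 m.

Taking MW-1 as reference: MW-2−MW-1 = (110, 20, +2.24); MW-3−MW-1 = (80, 0, +1.59).
Determinant of the coordinate differences = 110·0 − 80·20 = -1600.
∂h/∂x = [(+2.24)·0 − (+1.59)·20] / -1600 = +0.01988
∂h/∂y = [110·(+1.59) − 80·(+2.24)] / -1600 = +0.002687
h(160, -15) = 358.08 + (+0.01988)·(140) + (+0.002687)·(-50) = 358.08 +2.783 -0.134 = 360.728 m.

360.7 m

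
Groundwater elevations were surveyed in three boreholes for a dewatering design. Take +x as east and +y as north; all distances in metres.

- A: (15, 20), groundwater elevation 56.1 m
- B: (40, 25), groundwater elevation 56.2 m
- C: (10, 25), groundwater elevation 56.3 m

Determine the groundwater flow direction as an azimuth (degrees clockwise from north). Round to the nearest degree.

175°

Differences from A: to B (Δx, Δy, Δh) = (25, 5, +0.1); to C = (-5, 5, +0.2).
Determinant of the coordinate differences = 25·5 − (-5)·5 = 150.
∂h/∂x = [(+0.1)·5 − (+0.2)·5] / 150 = -0.003333
∂h/∂y = [25·(+0.2) − (-5)·(+0.1)] / 150 = +0.03667
Flow direction (−∇h) has components (+0.003333 E, -0.03667 N).
Azimuth = atan2(E, N) = atan2(+0.003333, -0.03667) = 174.8° ≈ 175°.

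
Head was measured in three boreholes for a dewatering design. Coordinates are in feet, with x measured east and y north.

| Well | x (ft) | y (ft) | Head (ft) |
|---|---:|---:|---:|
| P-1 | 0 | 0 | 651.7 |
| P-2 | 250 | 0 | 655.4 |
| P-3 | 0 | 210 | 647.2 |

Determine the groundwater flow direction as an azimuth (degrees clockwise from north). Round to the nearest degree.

325°

∂h/∂x = (655.4 − 651.7) / (250 − 0) = +0.01480
∂h/∂y = (647.2 − 651.7) / (210 − 0) = -0.02143
Flow direction (−∇h) has components (-0.01480 E, +0.02143 N).
Azimuth = atan2(E, N) = atan2(-0.01480, +0.02143) = 325.4° ≈ 325°.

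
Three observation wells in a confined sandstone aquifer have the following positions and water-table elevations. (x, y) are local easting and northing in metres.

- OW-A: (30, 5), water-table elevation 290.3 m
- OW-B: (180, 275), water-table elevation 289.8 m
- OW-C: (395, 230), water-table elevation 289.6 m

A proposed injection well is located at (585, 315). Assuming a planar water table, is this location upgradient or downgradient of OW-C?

downgradient

Taking OW-A as reference: OW-B−OW-A = (150, 270, -0.5); OW-C−OW-A = (365, 225, -0.7).
Solve a·Δx + b·Δy = Δh: det = 150·225 − 365·270 = -64800.
∂h/∂x = [(-0.5)·225 − (-0.7)·270] / -64800 = -0.001181
∂h/∂y = [150·(-0.7) − 365·(-0.5)] / -64800 = -0.001196
Head at (585, 315) = 290.3 + (-0.001181)·(555) + (-0.001196)·(310) = 289.27 m.
That is lower than the 289.6 m at OW-C, so the point is downgradient.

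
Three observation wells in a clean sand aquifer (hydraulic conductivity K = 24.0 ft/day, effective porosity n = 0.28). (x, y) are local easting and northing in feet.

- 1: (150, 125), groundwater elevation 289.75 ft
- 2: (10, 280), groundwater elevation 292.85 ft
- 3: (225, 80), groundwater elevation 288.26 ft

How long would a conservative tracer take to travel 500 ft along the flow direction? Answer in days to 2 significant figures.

330 days

With h = a·x + b·y + c and 1 as origin, the differences give:
  (-140)·a + 155·b = +3.10
  75·a + (-45)·b = -1.49
Eliminate b (×(-45) and ×155, subtract): -5325·a = 91.450 → a = ∂h/∂x = -0.01717
Back-substitute: b = ∂h/∂y = +0.004488.
|∇h| = √(-0.01717² + 0.004488²) = 0.01775
Seepage velocity v = K·i/n = 24.0 × 0.01775 / 0.28 = 1.521 ft/day.
t = 500 / 1.521 = 328.7 days.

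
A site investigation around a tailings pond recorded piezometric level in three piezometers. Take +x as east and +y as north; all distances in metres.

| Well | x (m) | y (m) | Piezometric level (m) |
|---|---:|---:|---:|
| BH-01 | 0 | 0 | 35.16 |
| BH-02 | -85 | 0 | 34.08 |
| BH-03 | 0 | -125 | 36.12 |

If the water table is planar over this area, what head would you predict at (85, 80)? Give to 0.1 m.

∂h/∂x = (34.08 − 35.16) / (-85 − 0) = +0.01271
∂h/∂y = (36.12 − 35.16) / (-125 − 0) = -0.007680
h(85, 80) = 35.16 + (+0.01271)·(85) + (-0.007680)·(80) = 35.16 +1.080 -0.614 = 35.626 m.

35.6 m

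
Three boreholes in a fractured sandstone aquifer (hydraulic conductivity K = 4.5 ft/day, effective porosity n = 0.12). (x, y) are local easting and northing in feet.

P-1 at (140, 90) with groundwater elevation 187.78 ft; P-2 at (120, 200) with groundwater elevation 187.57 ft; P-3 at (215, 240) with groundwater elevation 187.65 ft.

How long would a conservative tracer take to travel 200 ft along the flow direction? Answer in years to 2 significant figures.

6.5 years

Three-point gradient (reference P-1): Δ to P-2 = (-20, 110, -0.21), Δ to P-3 = (75, 150, -0.13).
∂h/∂x = +0.001529, ∂h/∂y = -0.001631 (det = -11250).
|∇h| = √(0.001529² + -0.001631²) = 0.002236
Seepage velocity v = K·i/n = 4.5 × 0.002236 / 0.12 = 0.08385 ft/day.
t = 200 / 0.08385 = 2385 days = 6.53 years.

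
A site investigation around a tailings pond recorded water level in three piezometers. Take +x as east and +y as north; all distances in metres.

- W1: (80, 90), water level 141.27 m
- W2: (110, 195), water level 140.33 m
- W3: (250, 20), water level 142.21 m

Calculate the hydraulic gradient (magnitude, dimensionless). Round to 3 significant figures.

0.00957

With h = a·x + b·y + c and W1 as origin, the differences give:
  30·a + 105·b = -0.94
  170·a + (-70)·b = +0.94
Eliminate b (×(-70) and ×105, subtract): -19950·a = -32.900 → a = ∂h/∂x = +0.001649
Back-substitute: b = ∂h/∂y = -0.009424.
|∇h| = √(0.001649² + -0.009424²) = 0.009567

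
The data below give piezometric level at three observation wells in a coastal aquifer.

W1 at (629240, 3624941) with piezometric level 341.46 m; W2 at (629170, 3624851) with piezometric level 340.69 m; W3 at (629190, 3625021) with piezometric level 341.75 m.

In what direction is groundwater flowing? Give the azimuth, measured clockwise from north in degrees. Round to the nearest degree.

Taking W1 as reference: W2−W1 = (-70, -90, -0.77); W3−W1 = (-50, 80, +0.29).
Solve a·Δx + b·Δy = Δh: det = (-70)·80 − (-50)·(-90) = -10100.
∂h/∂x = [(-0.77)·80 − (+0.29)·(-90)] / -10100 = +0.003515
∂h/∂y = [(-70)·(+0.29) − (-50)·(-0.77)] / -10100 = +0.005822
Flow direction (−∇h) has components (-0.003515 E, -0.005822 N).
Azimuth = atan2(E, N) = atan2(-0.003515, -0.005822) = 211.1° ≈ 211°.

211°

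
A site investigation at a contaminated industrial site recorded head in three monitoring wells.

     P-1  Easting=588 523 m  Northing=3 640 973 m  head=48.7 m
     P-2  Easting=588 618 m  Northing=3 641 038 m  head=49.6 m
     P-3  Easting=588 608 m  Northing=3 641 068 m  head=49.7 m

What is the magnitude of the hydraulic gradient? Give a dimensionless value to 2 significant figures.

Three-point gradient (reference P-1): Δ to P-2 = (95, 65, +0.9), Δ to P-3 = (85, 95, +1.0).
∂h/∂x = +0.005857, ∂h/∂y = +0.005286 (det = 3500).
|∇h| = √(0.005857² + 0.005286²) = 0.00789

0.0079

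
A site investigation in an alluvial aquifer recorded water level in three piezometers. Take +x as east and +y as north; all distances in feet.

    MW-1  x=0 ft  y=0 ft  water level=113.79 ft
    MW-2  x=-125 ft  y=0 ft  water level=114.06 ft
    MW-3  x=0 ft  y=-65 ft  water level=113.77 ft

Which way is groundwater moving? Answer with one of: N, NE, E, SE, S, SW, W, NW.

E

∂h/∂x = (114.06 − 113.79) / (-125 − 0) = -0.002160
∂h/∂y = (113.77 − 113.79) / (-65 − 0) = +0.0003077
Flow = −∇h = (+0.002160 east, -0.0003077 north), which points east.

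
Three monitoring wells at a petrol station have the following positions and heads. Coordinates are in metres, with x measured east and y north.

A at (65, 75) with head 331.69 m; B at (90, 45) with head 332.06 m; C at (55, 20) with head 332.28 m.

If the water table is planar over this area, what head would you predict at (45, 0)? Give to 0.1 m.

332.5 m

Differences from A: to B (Δx, Δy, Δh) = (25, -30, +0.37); to C = (-10, -55, +0.59).
Determinant of the coordinate differences = 25·(-55) − (-10)·(-30) = -1675.
∂h/∂x = [(+0.37)·(-55) − (+0.59)·(-30)] / -1675 = +0.001582
∂h/∂y = [25·(+0.59) − (-10)·(+0.37)] / -1675 = -0.01101
h(45, 0) = 331.69 + (+0.001582)·(-20) + (-0.01101)·(-75) = 331.69 -0.032 +0.826 = 332.484 m.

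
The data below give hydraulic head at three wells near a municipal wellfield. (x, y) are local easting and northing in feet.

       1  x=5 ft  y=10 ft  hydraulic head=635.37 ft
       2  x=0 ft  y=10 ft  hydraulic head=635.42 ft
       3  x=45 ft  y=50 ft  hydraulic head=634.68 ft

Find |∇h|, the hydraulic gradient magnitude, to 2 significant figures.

0.012

Taking 1 as reference: 2−1 = (-5, 0, +0.05); 3−1 = (40, 40, -0.69).
Solve a·Δx + b·Δy = Δh: det = (-5)·40 − 40·0 = -200.
∂h/∂x = [(+0.05)·40 − (-0.69)·0] / -200 = -0.010000
∂h/∂y = [(-5)·(-0.69) − 40·(+0.05)] / -200 = -0.007250
|∇h| = √(-0.010000² + -0.007250²) = 0.01235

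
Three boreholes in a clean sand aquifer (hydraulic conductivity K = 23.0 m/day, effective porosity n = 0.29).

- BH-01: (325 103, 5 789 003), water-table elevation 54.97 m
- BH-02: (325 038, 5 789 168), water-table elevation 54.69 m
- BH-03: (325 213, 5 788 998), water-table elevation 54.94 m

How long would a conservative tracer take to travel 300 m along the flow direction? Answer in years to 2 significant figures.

5.5 years

With h = a·x + b·y + c and BH-01 as origin, the differences give:
  (-65)·a + 165·b = -0.28
  110·a + (-5)·b = -0.03
Eliminate b (×(-5) and ×165, subtract): -17825·a = 6.350 → a = ∂h/∂x = -0.0003562
Back-substitute: b = ∂h/∂y = -0.001837.
|∇h| = √(-0.0003562² + -0.001837²) = 0.001871
Seepage velocity v = K·i/n = 23.0 × 0.001871 / 0.29 = 0.1484 m/day.
t = 300 / 0.1484 = 2022 days = 5.54 years.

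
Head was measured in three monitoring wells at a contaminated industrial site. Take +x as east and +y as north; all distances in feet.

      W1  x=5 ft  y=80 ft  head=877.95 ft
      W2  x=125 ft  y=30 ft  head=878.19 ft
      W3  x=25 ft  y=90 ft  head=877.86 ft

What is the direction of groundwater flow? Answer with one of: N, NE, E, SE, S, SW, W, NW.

N

Differences from W1: to W2 (Δx, Δy, Δh) = (120, -50, +0.24); to W3 = (20, 10, -0.09).
Determinant of the coordinate differences = 120·10 − 20·(-50) = 2200.
∂h/∂x = [(+0.24)·10 − (-0.09)·(-50)] / 2200 = -0.0009545
∂h/∂y = [120·(-0.09) − 20·(+0.24)] / 2200 = -0.007091
Flow = −∇h = (+0.0009545 east, +0.007091 north), which points north.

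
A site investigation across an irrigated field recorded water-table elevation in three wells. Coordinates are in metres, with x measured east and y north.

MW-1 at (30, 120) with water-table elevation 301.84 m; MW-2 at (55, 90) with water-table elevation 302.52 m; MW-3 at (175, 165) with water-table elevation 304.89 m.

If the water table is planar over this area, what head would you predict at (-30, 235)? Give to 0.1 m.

300.0 m

Three-point gradient (reference MW-1): Δ to MW-2 = (25, -30, +0.68), Δ to MW-3 = (145, 45, +3.05).
∂h/∂x = +0.02230, ∂h/∂y = -0.004082 (det = 5475).
h(-30, 235) = 301.84 + (+0.02230)·(-60) + (-0.004082)·(115) = 301.84 -1.338 -0.469 = 300.032 m.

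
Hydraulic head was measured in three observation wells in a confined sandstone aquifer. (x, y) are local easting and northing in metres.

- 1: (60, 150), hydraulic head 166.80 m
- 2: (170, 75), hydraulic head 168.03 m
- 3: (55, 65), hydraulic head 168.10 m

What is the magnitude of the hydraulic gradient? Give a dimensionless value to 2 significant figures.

Taking 1 as reference: 2−1 = (110, -75, +1.23); 3−1 = (-5, -85, +1.30).
Determinant of the coordinate differences = 110·(-85) − (-5)·(-75) = -9725.
∂h/∂x = [(+1.23)·(-85) − (+1.30)·(-75)] / -9725 = +0.0007249
∂h/∂y = [110·(+1.30) − (-5)·(+1.23)] / -9725 = -0.01534
|∇h| = √(0.0007249² + -0.01534²) = 0.01536

0.015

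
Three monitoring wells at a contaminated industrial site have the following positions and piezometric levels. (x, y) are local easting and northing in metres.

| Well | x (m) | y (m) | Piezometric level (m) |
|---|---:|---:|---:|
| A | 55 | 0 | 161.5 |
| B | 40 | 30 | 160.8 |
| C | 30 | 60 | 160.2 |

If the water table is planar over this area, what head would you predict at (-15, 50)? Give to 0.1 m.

Differences from A: to B (Δx, Δy, Δh) = (-15, 30, -0.7); to C = (-25, 60, -1.3).
Solve a·Δx + b·Δy = Δh: det = (-15)·60 − (-25)·30 = -150.
∂h/∂x = [(-0.7)·60 − (-1.3)·30] / -150 = +0.02000
∂h/∂y = [(-15)·(-1.3) − (-25)·(-0.7)] / -150 = -0.01333
h(-15, 50) = 161.5 + (+0.02000)·(-70) + (-0.01333)·(50) = 161.5 -1.400 -0.667 = 159.433 m.

159.4 m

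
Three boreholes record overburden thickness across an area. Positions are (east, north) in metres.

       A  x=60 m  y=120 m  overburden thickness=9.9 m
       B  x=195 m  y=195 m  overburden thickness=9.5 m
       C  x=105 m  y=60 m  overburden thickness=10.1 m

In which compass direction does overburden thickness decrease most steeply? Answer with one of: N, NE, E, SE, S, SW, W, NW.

N

Differences from A: to B (Δx, Δy, Δh) = (135, 75, -0.4); to C = (45, -60, +0.2).
Solve a·Δx + b·Δy = Δd: det = 135·(-60) − 45·75 = -11475.
∂d/∂x = [(-0.4)·(-60) − (+0.2)·75] / -11475 = -0.0007843
∂d/∂y = [135·(+0.2) − 45·(-0.4)] / -11475 = -0.003922
Steepest decrease is along −∇f = (+0.0007843 E, +0.003922 N) → north.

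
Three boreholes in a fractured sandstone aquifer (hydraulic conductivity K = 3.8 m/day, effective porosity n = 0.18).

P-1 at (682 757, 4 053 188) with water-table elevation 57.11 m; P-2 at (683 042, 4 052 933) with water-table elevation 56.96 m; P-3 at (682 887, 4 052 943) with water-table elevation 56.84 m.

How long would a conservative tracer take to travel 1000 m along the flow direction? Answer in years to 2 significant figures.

72 years

With h = a·x + b·y + c and P-1 as origin, the differences give:
  285·a + (-255)·b = -0.15
  130·a + (-245)·b = -0.27
Eliminate b (×(-245) and ×(-255), subtract): -36675·a = -32.100 → a = ∂h/∂x = +0.0008753
Back-substitute: b = ∂h/∂y = +0.001566.
|∇h| = √(0.0008753² + 0.001566²) = 0.001794
Seepage velocity v = K·i/n = 3.8 × 0.001794 / 0.18 = 0.03787 m/day.
t = 1000 / 0.03787 = 2.641e+04 days = 72.3 years.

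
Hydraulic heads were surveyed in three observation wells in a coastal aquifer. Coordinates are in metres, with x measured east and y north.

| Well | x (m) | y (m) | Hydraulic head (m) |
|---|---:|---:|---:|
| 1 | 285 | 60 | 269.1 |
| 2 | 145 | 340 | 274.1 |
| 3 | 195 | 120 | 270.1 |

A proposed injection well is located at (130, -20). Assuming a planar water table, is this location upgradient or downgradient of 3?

downgradient

With h = a·x + b·y + c and 1 as origin, the differences give:
  (-140)·a + 280·b = +5.0
  (-90)·a + 60·b = +1.0
Eliminate b (×60 and ×280, subtract): 16800·a = 20.00 → a = ∂h/∂x = +0.001190
Back-substitute: b = ∂h/∂y = +0.01845.
Head at (130, -20) = 269.1 + (+0.001190)·(-155) + (+0.01845)·(-80) = 267.44 m.
That is lower than the 270.1 m at 3, so the point is downgradient.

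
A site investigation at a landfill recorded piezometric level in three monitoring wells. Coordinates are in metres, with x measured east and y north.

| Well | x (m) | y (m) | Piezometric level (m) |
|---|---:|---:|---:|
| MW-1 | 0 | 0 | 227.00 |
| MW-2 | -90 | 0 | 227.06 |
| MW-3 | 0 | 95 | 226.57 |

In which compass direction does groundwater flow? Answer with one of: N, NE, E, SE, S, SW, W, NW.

∂h/∂x = (227.06 − 227.00) / (-90 − 0) = -0.0006667
∂h/∂y = (226.57 − 227.00) / (95 − 0) = -0.004526
Flow = −∇h = (+0.0006667 east, +0.004526 north), which points north.

N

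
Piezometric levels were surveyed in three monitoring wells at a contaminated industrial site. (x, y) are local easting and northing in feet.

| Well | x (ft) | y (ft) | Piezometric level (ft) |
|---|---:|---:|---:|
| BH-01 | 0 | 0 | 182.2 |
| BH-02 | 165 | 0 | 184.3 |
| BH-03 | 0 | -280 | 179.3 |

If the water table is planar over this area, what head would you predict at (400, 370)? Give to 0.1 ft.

∂h/∂x = (184.3 − 182.2) / (165 − 0) = +0.01273
∂h/∂y = (179.3 − 182.2) / (-280 − 0) = +0.01036
h(400, 370) = 182.2 + (+0.01273)·(400) + (+0.01036)·(370) = 182.2 +5.091 +3.832 = 191.123 ft.

191.1 ft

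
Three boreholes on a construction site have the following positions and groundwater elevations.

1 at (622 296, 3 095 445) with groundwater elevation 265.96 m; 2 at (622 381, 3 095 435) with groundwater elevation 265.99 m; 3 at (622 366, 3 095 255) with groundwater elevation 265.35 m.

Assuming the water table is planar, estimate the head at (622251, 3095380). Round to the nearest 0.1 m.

Taking 1 as reference: 2−1 = (85, -10, +0.03); 3−1 = (70, -190, -0.61).
Solve a·Δx + b·Δy = Δh: det = 85·(-190) − 70·(-10) = -15450.
∂h/∂x = [(+0.03)·(-190) − (-0.61)·(-10)] / -15450 = +0.0007638
∂h/∂y = [85·(-0.61) − 70·(+0.03)] / -15450 = +0.003492
h(622251, 3095380) = 265.96 + (+0.0007638)·(-45) + (+0.003492)·(-65) = 265.96 -0.034 -0.227 = 265.699 m.

265.7 m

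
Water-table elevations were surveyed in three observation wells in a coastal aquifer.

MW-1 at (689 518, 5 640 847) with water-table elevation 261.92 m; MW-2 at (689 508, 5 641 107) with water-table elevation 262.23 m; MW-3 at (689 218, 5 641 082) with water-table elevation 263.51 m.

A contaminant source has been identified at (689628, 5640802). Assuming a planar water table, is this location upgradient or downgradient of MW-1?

downgradient

Differences from MW-1: to MW-2 (Δx, Δy, Δh) = (-10, 260, +0.31); to MW-3 = (-300, 235, +1.59).
Determinant of the coordinate differences = (-10)·235 − (-300)·260 = 75650.
∂h/∂x = [(+0.31)·235 − (+1.59)·260] / 75650 = -0.004502
∂h/∂y = [(-10)·(+1.59) − (-300)·(+0.31)] / 75650 = +0.001019
Head at (689628, 5640802) = 261.92 + (-0.004502)·(110) + (+0.001019)·(-45) = 261.38 m.
That is lower than the 261.92 m at MW-1, so the point is downgradient.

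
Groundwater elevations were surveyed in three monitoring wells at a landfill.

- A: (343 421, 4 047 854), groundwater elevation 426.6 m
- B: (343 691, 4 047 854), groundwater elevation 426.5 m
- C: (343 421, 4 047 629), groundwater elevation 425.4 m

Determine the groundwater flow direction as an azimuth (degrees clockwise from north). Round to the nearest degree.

∂h/∂x = (426.5 − 426.6) / (343691 − 343421) = -0.0003704
∂h/∂y = (425.4 − 426.6) / (4047629 − 4047854) = +0.005333
Flow direction (−∇h) has components (+0.0003704 E, -0.005333 N).
Azimuth = atan2(E, N) = atan2(+0.0003704, -0.005333) = 176.0° ≈ 176°.

176°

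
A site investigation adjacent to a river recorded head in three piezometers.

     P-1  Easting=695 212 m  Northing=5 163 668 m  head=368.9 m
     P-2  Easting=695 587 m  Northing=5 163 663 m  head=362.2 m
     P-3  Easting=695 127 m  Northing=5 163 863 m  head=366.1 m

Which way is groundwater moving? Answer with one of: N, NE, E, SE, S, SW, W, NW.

With h = a·x + b·y + c and P-1 as origin, the differences give:
  375·a + (-5)·b = -6.7
  (-85)·a + 195·b = -2.8
Eliminate b (×195 and ×(-5), subtract): 72700·a = -1320.50 → a = ∂h/∂x = -0.01816
Back-substitute: b = ∂h/∂y = -0.02228.
Flow = −∇h = (+0.01816 east, +0.02228 north), which points northeast.

NE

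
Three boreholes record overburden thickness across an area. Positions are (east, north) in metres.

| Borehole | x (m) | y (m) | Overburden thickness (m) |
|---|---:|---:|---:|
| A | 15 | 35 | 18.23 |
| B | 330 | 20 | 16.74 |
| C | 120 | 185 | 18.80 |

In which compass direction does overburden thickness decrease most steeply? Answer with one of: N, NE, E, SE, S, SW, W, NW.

With d = a·x + b·y + c and A as origin, the differences give:
  315·a + (-15)·b = -1.49
  105·a + 150·b = +0.57
Eliminate b (×150 and ×(-15), subtract): 48825·a = -214.950 → a = ∂d/∂x = -0.004402
Back-substitute: b = ∂d/∂y = +0.006882.
Steepest decrease is along −∇f = (+0.004402 E, -0.006882 N) → southeast.

SE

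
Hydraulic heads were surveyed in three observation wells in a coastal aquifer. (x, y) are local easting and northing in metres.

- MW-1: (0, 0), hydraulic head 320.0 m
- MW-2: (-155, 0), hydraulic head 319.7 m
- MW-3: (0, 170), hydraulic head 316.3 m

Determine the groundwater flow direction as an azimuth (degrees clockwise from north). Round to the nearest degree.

∂h/∂x = (319.7 − 320.0) / (-155 − 0) = +0.001935
∂h/∂y = (316.3 − 320.0) / (170 − 0) = -0.02176
Flow direction (−∇h) has components (-0.001935 E, +0.02176 N).
Azimuth = atan2(E, N) = atan2(-0.001935, +0.02176) = 354.9° ≈ 355°.

355°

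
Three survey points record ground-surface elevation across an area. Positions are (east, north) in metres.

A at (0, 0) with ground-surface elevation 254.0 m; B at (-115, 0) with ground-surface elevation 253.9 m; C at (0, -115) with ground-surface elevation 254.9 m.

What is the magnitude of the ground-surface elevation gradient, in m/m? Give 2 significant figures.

0.0079 m/m

∂z/∂x = (253.9 − 254.0) / (-115 − 0) = +0.0008696
∂z/∂y = (254.9 − 254.0) / (-115 − 0) = -0.007826
|∇f| = √(0.0008696² + -0.007826²) = 0.007874 m/m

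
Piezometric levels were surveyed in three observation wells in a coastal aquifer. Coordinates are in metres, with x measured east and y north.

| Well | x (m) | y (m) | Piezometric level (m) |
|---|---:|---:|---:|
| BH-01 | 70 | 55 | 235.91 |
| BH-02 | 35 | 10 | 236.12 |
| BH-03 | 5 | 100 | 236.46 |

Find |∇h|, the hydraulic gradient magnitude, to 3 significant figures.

Taking BH-01 as reference: BH-02−BH-01 = (-35, -45, +0.21); BH-03−BH-01 = (-65, 45, +0.55).
Determinant of the coordinate differences = (-35)·45 − (-65)·(-45) = -4500.
∂h/∂x = [(+0.21)·45 − (+0.55)·(-45)] / -4500 = -0.007600
∂h/∂y = [(-35)·(+0.55) − (-65)·(+0.21)] / -4500 = +0.001244
|∇h| = √(-0.007600² + 0.001244²) = 0.007701

0.00770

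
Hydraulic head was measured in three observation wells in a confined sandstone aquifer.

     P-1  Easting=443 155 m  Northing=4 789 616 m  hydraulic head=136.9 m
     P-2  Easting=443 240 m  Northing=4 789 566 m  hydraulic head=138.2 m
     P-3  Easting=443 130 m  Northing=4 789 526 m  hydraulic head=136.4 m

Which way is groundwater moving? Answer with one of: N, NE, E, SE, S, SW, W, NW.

W

Three-point gradient (reference P-1): Δ to P-2 = (85, -50, +1.3), Δ to P-3 = (-25, -90, -0.5).
∂h/∂x = +0.01596, ∂h/∂y = +0.001124 (det = -8900).
Flow = −∇h = (-0.01596 east, -0.001124 north), which points west.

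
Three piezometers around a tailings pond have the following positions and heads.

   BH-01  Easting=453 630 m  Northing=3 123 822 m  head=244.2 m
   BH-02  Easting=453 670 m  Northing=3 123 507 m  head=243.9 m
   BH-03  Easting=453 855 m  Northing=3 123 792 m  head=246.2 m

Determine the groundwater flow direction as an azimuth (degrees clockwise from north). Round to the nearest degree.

257°

Differences from BH-01: to BH-02 (Δx, Δy, Δh) = (40, -315, -0.3); to BH-03 = (225, -30, +2.0).
Determinant of the coordinate differences = 40·(-30) − 225·(-315) = 69675.
∂h/∂x = [(-0.3)·(-30) − (+2.0)·(-315)] / 69675 = +0.009171
∂h/∂y = [40·(+2.0) − 225·(-0.3)] / 69675 = +0.002117
Flow direction (−∇h) has components (-0.009171 E, -0.002117 N).
Azimuth = atan2(E, N) = atan2(-0.009171, -0.002117) = 257.0° ≈ 257°.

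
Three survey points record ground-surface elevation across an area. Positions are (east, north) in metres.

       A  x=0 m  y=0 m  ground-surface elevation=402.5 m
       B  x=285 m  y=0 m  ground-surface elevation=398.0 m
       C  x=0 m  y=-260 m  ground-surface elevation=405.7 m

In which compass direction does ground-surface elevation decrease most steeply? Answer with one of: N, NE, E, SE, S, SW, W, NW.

∂z/∂x = (398.0 − 402.5) / (285 − 0) = -0.01579
∂z/∂y = (405.7 − 402.5) / (-260 − 0) = -0.01231
Steepest decrease is along −∇f = (+0.01579 E, +0.01231 N) → northeast.

NE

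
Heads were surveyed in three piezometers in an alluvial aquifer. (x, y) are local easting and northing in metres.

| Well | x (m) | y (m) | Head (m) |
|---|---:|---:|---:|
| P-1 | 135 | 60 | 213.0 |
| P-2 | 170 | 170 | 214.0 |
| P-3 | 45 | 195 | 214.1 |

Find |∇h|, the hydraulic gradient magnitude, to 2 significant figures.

0.0088

Taking P-1 as reference: P-2−P-1 = (35, 110, +1.0); P-3−P-1 = (-90, 135, +1.1).
Solve a·Δx + b·Δy = Δh: det = 35·135 − (-90)·110 = 14625.
∂h/∂x = [(+1.0)·135 − (+1.1)·110] / 14625 = +0.0009573
∂h/∂y = [35·(+1.1) − (-90)·(+1.0)] / 14625 = +0.008786
|∇h| = √(0.0009573² + 0.008786²) = 0.008838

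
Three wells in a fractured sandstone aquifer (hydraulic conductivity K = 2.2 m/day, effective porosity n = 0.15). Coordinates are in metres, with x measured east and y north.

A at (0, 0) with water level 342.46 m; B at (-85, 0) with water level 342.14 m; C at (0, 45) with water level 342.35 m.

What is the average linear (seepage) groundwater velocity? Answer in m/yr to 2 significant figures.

24 m/yr

∂h/∂x = (342.14 − 342.46) / (-85 − 0) = +0.003765
∂h/∂y = (342.35 − 342.46) / (45 − 0) = -0.002444
|∇h| = √(0.003765² + -0.002444²) = 0.004489
Seepage velocity v = K·i/n = 2.2 × 0.004489 / 0.15 = 0.06584 m/day = 24.05 m/yr.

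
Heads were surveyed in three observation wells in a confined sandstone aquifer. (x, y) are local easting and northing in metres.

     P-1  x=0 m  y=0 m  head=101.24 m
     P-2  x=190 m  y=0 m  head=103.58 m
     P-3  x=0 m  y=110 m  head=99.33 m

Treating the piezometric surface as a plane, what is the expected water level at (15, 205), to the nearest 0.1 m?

∂h/∂x = (103.58 − 101.24) / (190 − 0) = +0.01232
∂h/∂y = (99.33 − 101.24) / (110 − 0) = -0.01736
h(15, 205) = 101.24 + (+0.01232)·(15) + (-0.01736)·(205) = 101.24 +0.185 -3.560 = 97.865 m.

97.9 m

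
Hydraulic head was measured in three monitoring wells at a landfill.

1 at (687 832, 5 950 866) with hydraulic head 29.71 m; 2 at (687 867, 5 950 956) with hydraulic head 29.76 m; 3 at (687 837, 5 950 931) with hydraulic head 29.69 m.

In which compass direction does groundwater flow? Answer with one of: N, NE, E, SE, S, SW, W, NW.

With h = a·x + b·y + c and 1 as origin, the differences give:
  35·a + 90·b = +0.05
  5·a + 65·b = -0.02
Eliminate b (×65 and ×90, subtract): 1825·a = 5.050 → a = ∂h/∂x = +0.002767
Back-substitute: b = ∂h/∂y = -0.0005205.
Flow = −∇h = (-0.002767 east, +0.0005205 north), which points west.

W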